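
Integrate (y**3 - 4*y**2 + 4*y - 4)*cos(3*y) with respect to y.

Use integration by parts with u = y**3 - 4*y**2 + 4*y - 4, dv = cos(3*y) dy, so v = sin(3*y)/3.
Apply parts 3 times (tabular method): alternate signs, differentiate u down to 0, integrate dv up.

y**3*sin(3*y)/3 - 4*y**2*sin(3*y)/3 + y**2*cos(3*y)/3 + 10*y*sin(3*y)/9 - 8*y*cos(3*y)/9 - 28*sin(3*y)/27 + 10*cos(3*y)/27 + C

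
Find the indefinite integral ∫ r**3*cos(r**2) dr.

Let u = r², du = 2r dr; rewrite as (1/2)∫ u^1·cos(1u) du.
Now integrate by parts 1 time.

r**2*sin(r**2)/2 + cos(r**2)/2 + C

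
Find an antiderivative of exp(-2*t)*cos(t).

exp(-2*t)*sin(t)/5 - 2*exp(-2*t)*cos(t)/5 + C

Let I denote the integral. Integrate by parts with u = cos(t), dv = exp(-2*t) dt, so v = -exp(-2*t)/2: I = -exp(-2*t)*cos(t)/2 − (1/2)·∫ exp(-2*t)*sin(t) dt.
Apply parts again with u = sin(t), dv = exp(-2*t) dt: ∫ exp(-2*t)*sin(t) dt = -exp(-2*t)*sin(t)/2 + (1/2)·I. Substituting back brings back I: I = exp(-2*t)*sin(t)/4 - exp(-2*t)*cos(t)/2 − (1/4)·I.
Solving for I: (1 + 1/4)·I equals the remaining terms, so I = (4/5)·(exp(-2*t)*sin(t)/4 - exp(-2*t)*cos(t)/2).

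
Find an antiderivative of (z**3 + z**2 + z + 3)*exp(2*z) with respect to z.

Use integration by parts with u = z**3 + z**2 + z + 3, dv = exp(2*z) dz, so v = exp(2*z)/2.
Apply parts 3 times (tabular method): alternate signs, differentiate u down to 0, integrate dv up.

(4*z**3 - 2*z**2 + 6*z + 9)*exp(2*z)/8 + C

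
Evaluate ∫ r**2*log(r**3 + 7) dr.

r**3*log(r**3 + 7)/3 - r**3/3 + 7*log(r**3 + 7)/3 + C

Let u = r**3 + 7, so du = (3*r**2) dr.
The integral becomes (1/3)·∫ log(u) du; integrate by parts with u′=log(u), dv′=du.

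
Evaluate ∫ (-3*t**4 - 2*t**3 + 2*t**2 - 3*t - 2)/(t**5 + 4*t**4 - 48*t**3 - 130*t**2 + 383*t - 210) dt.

-388*log(t - 6)/325 + 61*log(t - 1)/900 + 71*log(t + 5)/36 - 50*log(t + 7)/13 - 1/(30*t - 30) + C

Factor the denominator: (t - 6)*(t - 1)**2*(t + 5)*(t + 7).
Partial-fraction decomposition: -50/(13*(t + 7)) + 71/(36*(t + 5)) + 61/(900*(t - 1)) + 1/(30*(t - 1)**2) - 388/(325*(t - 6)).
Integrate each term; A/(t−a) gives A·log|t−a|; A/(t−a)² gives −A/(t−a).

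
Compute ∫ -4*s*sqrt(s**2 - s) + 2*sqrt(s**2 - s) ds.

-4*(s**2 - s)**(3/2)/3 + C

Let u = s**2 - s, so du = (2*s - 1) ds.
Rewriting, the integral becomes -2·∫ √u du = -2·(2/3)u^(3/2).
Substituting back, u = s**2 - s.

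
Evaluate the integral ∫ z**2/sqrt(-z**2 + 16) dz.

-z*sqrt(-z**2 + 16)/2 + 8*asin(z/4) + C

Substitute z = 4·sin(θ), so dz = 4·cos(θ) dθ and the radical becomes sqrt(-z**2 + 16) = 4·cos(θ) by the Pythagorean identity.
Integrate the resulting trig expression in θ, then back-substitute θ = asin(z/4), sin(θ) = z/4, cos(θ) = sqrt(-z**2 + 16)/4 (absorbing any constant into C).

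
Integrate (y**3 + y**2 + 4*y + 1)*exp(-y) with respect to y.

Use integration by parts with u = y**3 + y**2 + 4*y + 1, dv = exp(-y) dy, so v = -exp(-y).
Apply parts 3 times (tabular method): alternate signs, differentiate u down to 0, integrate dv up.

(-y**3 - 4*y**2 - 12*y - 13)*exp(-y) + C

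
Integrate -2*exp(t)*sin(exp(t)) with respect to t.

Let u = exp(t), so du = (exp(t)) dt.
Rewriting, the integral becomes -2·∫ sin(u) du = -2·-cos(u).
Substituting back, u = exp(t).

2*cos(exp(t)) + C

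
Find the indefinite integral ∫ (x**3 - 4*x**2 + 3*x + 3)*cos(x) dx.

x**3*sin(x) - 4*x**2*sin(x) + 3*x**2*cos(x) - 3*x*sin(x) - 8*x*cos(x) + 11*sin(x) - 3*cos(x) + C

Use integration by parts with u = x**3 - 4*x**2 + 3*x + 3, dv = cos(x) dx, so v = sin(x).
Apply parts 3 times (tabular method): alternate signs, differentiate u down to 0, integrate dv up.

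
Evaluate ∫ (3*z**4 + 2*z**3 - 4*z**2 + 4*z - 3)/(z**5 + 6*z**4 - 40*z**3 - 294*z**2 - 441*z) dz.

Factor the denominator: z*(z - 7)*(z + 3)**2*(z + 7).
Partial-fraction decomposition: 3145/(784*(z + 7)) - 2167/(1200*(z + 3)) + 23/(20*(z + 3)**2) + 3859/(4900*(z - 7)) + 1/(147*z).
Integrate each term; A/(z−a) gives A·log|z−a|; A/(z−a)² gives −A/(z−a).

log(z)/147 + 3859*log(z - 7)/4900 - 2167*log(z + 3)/1200 + 3145*log(z + 7)/784 - 23/(20*z + 60) + C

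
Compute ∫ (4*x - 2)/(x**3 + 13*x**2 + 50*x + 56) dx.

Factor the denominator: (x + 2)*(x + 4)*(x + 7).
Partial-fraction decomposition: -2/(x + 7) + 3/(x + 4) - 1/(x + 2).
Integrate each term: A/(x−a) contributes A·log|x−a|.

-log(x + 2) + 3*log(x + 4) - 2*log(x + 7) + C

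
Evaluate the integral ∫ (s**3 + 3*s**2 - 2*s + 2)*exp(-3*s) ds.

(-9*s**3 - 36*s**2 - 6*s - 20)*exp(-3*s)/27 + C

Use integration by parts with u = s**3 + 3*s**2 - 2*s + 2, dv = exp(-3*s) ds, so v = -exp(-3*s)/3.
Apply parts 3 times (tabular method): alternate signs, differentiate u down to 0, integrate dv up.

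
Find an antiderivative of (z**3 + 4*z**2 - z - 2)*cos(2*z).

z**3*sin(2*z)/2 + 2*z**2*sin(2*z) + 3*z**2*cos(2*z)/4 - 5*z*sin(2*z)/4 + 2*z*cos(2*z) - 2*sin(2*z) - 5*cos(2*z)/8 + C

Use integration by parts with u = z**3 + 4*z**2 - z - 2, dv = cos(2*z) dz, so v = sin(2*z)/2.
Apply parts 3 times (tabular method): alternate signs, differentiate u down to 0, integrate dv up.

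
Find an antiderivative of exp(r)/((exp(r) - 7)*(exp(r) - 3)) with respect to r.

Let u = e^r, du = e^r dr.
The integral becomes ∫ du/((u-7)(u-3)); decompose into partial fractions.

log(exp(r) - 7)/4 - log(exp(r) - 3)/4 + C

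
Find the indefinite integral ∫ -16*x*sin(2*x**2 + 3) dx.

Let u = 2*x**2 + 3, so du = (4*x) dx.
Rewriting, the integral becomes -4·∫ sin(u) du = -4·-cos(u).
Substituting back, u = 2*x**2 + 3.

4*cos(2*x**2 + 3) + C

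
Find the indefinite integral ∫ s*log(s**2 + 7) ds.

s**2*log(s**2 + 7)/2 - s**2/2 + 7*log(s**2 + 7)/2 + C

Let u = s**2 + 7, so du = (2*s) ds.
The integral becomes (1/2)·∫ log(u) du; integrate by parts with u′=log(u), dv′=du.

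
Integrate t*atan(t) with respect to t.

Use integration by parts with u = arctan(t), dv = t dt.
Then du = 1/(t**2 + 1) dt.

t**2*atan(t)/2 - t/2 + atan(t)/2 + C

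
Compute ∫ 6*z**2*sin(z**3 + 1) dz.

-2*cos(z**3 + 1) + C

Let u = z**3 + 1, so du = (3*z**2) dz.
Rewriting, the integral becomes 2·∫ sin(u) du = 2·-cos(u).
Substituting back, u = z**3 + 1.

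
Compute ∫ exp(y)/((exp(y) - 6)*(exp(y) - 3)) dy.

Let u = e^y, du = e^y dy.
The integral becomes ∫ du/((u-6)(u-3)); decompose into partial fractions.

log(exp(y) - 6)/3 - log(exp(y) - 3)/3 + C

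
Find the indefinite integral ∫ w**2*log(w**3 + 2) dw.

Let u = w**3 + 2, so du = (3*w**2) dw.
The integral becomes (1/3)·∫ log(u) du; integrate by parts with u′=log(u), dv′=du.

w**3*log(w**3 + 2)/3 - w**3/3 + 2*log(w**3 + 2)/3 + C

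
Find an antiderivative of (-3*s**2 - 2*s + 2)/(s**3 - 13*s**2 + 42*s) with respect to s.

Factor the denominator: s*(s - 7)*(s - 6).
Partial-fraction decomposition: 59/(3*(s - 6)) - 159/(7*(s - 7)) + 1/(21*s).
Integrate each term: A/(s−a) contributes A·log|s−a|.

log(s)/21 - 159*log(s - 7)/7 + 59*log(s - 6)/3 + C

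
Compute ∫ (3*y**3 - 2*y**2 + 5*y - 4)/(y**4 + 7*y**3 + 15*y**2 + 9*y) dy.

Factor the denominator: y*(y + 1)*(y + 3)**2.
Partial-fraction decomposition: -1/(18*(y + 3)) - 59/(3*(y + 3)**2) + 7/(2*(y + 1)) - 4/(9*y).
Integrate each term; A/(y−a) gives A·log|y−a|; A/(y−a)² gives −A/(y−a).

-4*log(y)/9 + 7*log(y + 1)/2 - log(y + 3)/18 + 59/(3*y + 9) + C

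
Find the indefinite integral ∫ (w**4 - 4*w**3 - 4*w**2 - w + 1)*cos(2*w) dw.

w**4*sin(2*w)/2 - 2*w**3*sin(2*w) + w**3*cos(2*w) - 7*w**2*sin(2*w)/2 - 3*w**2*cos(2*w) + 5*w*sin(2*w)/2 - 7*w*cos(2*w)/2 + 9*sin(2*w)/4 + 5*cos(2*w)/4 + C

Use integration by parts with u = w**4 - 4*w**3 - 4*w**2 - w + 1, dv = cos(2*w) dw, so v = sin(2*w)/2.
Apply parts 4 times (tabular method): alternate signs, differentiate u down to 0, integrate dv up.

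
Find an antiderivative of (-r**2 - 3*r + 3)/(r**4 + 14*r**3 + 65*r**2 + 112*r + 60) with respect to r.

log(r + 1)/4 - 5*log(r + 2)/12 - 7*log(r + 5)/12 + 3*log(r + 6)/4 + C

Factor the denominator: (r + 1)*(r + 2)*(r + 5)*(r + 6).
Partial-fraction decomposition: 3/(4*(r + 6)) - 7/(12*(r + 5)) - 5/(12*(r + 2)) + 1/(4*(r + 1)).
Integrate each term: A/(r−a) contributes A·log|r−a|.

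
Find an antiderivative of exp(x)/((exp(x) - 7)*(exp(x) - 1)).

Let u = e^x, du = e^x dx.
The integral becomes ∫ du/((u-7)(u-1)); decompose into partial fractions.

log(exp(x) - 7)/6 - log(exp(x) - 1)/6 + C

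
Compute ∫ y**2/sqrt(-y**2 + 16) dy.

-y*sqrt(-y**2 + 16)/2 + 8*asin(y/4) + C

Substitute y = 4·sin(θ), so dy = 4·cos(θ) dθ and the radical becomes sqrt(-y**2 + 16) = 4·cos(θ) by the Pythagorean identity.
Integrate the resulting trig expression in θ, then back-substitute θ = asin(y/4), sin(θ) = y/4, cos(θ) = sqrt(-y**2 + 16)/4 (absorbing any constant into C).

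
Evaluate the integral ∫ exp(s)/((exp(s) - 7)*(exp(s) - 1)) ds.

log(exp(s) - 7)/6 - log(exp(s) - 1)/6 + C

Let u = e^s, du = e^s ds.
The integral becomes ∫ du/((u-1)(u-7)); decompose into partial fractions.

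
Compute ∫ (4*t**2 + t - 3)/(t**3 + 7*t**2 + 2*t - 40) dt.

Factor the denominator: (t - 2)*(t + 4)*(t + 5).
Partial-fraction decomposition: 92/(7*(t + 5)) - 19/(2*(t + 4)) + 5/(14*(t - 2)).
Integrate each term: A/(t−a) contributes A·log|t−a|.

5*log(t - 2)/14 - 19*log(t + 4)/2 + 92*log(t + 5)/7 + C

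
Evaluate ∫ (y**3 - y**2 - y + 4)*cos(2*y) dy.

Use integration by parts with u = y**3 - y**2 - y + 4, dv = cos(2*y) dy, so v = sin(2*y)/2.
Apply parts 3 times (tabular method): alternate signs, differentiate u down to 0, integrate dv up.

y**3*sin(2*y)/2 - y**2*sin(2*y)/2 + 3*y**2*cos(2*y)/4 - 5*y*sin(2*y)/4 - y*cos(2*y)/2 + 9*sin(2*y)/4 - 5*cos(2*y)/8 + C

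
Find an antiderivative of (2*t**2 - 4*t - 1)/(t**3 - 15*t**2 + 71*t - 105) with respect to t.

Factor the denominator: (t - 7)*(t - 5)*(t - 3).
Partial-fraction decomposition: 5/(8*(t - 3)) - 29/(4*(t - 5)) + 69/(8*(t - 7)).
Integrate each term: A/(t−a) contributes A·log|t−a|.

69*log(t - 7)/8 - 29*log(t - 5)/4 + 5*log(t - 3)/8 + C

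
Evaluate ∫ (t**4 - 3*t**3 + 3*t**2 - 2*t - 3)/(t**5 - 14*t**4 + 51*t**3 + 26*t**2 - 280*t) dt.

3*log(t)/280 + 751*log(t - 7)/189 - 156*log(t - 5)/35 + 101*log(t - 4)/72 + 53*log(t + 2)/756 + C

Factor the denominator: t*(t - 7)*(t - 5)*(t - 4)*(t + 2).
Partial-fraction decomposition: 53/(756*(t + 2)) + 101/(72*(t - 4)) - 156/(35*(t - 5)) + 751/(189*(t - 7)) + 3/(280*t).
Integrate each term: A/(t−a) contributes A·log|t−a|.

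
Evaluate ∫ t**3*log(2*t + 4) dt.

Use integration by parts with u = log(2*t + 4), dv = t**3 dt.
Then du = 2/(2*t + 4) dt and v = t**4/4.

t**4*log(2*t + 4)/4 - t**4/16 + t**3/6 - t**2/2 + 2*t - 4*log(t + 2) + C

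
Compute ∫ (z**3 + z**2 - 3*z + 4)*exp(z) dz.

Use integration by parts with u = z**3 + z**2 - 3*z + 4, dv = exp(z) dz, so v = exp(z).
Apply parts 3 times (tabular method): alternate signs, differentiate u down to 0, integrate dv up.

(z**3 - 2*z**2 + z + 3)*exp(z) + C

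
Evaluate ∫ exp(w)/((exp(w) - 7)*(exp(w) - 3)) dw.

log(exp(w) - 7)/4 - log(exp(w) - 3)/4 + C

Let u = e^w, du = e^w dw.
The integral becomes ∫ du/((u-7)(u-3)); decompose into partial fractions.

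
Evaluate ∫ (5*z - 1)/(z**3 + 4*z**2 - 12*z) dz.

log(z)/12 + 9*log(z - 2)/16 - 31*log(z + 6)/48 + C

Factor the denominator: z*(z - 2)*(z + 6).
Partial-fraction decomposition: -31/(48*(z + 6)) + 9/(16*(z - 2)) + 1/(12*z).
Integrate each term: A/(z−a) contributes A·log|z−a|.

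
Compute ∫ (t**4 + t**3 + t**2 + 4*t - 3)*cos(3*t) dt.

t**4*sin(3*t)/3 + t**3*sin(3*t)/3 + 4*t**3*cos(3*t)/9 - t**2*sin(3*t)/9 + t**2*cos(3*t)/3 + 10*t*sin(3*t)/9 - 2*t*cos(3*t)/27 - 79*sin(3*t)/81 + 10*cos(3*t)/27 + C

Use integration by parts with u = t**4 + t**3 + t**2 + 4*t - 3, dv = cos(3*t) dt, so v = sin(3*t)/3.
Apply parts 4 times (tabular method): alternate signs, differentiate u down to 0, integrate dv up.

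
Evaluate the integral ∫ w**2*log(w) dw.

Use integration by parts with u = log(w), dv = w**2 dw.
Then du = 1/w dw and v = w**3/3.

w**3*log(w)/3 - w**3/9 + C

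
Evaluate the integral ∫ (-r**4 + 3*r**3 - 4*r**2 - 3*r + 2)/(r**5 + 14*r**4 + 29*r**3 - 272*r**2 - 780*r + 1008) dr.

Factor the denominator: (r - 4)*(r - 1)*(r + 6)**2*(r + 7).
Partial-fraction decomposition: -3603/(88*(r + 7)) + 97957/(2450*(r + 6)) - 1034/(35*(r + 6)**2) + 1/(392*(r - 1)) - 23/(550*(r - 4)).
Integrate each term; A/(r−a) gives A·log|r−a|; A/(r−a)² gives −A/(r−a).

-23*log(r - 4)/550 + log(r - 1)/392 + 97957*log(r + 6)/2450 - 3603*log(r + 7)/88 + 1034/(35*r + 210) + C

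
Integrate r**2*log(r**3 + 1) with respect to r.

Let u = r**3 + 1, so du = (3*r**2) dr.
The integral becomes (1/3)·∫ log(u) du; integrate by parts with u′=log(u), dv′=du.

r**3*log(r**3 + 1)/3 - r**3/3 + log(r**3 + 1)/3 + C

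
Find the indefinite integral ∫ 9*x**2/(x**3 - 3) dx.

Let u = x**3 - 3, so du = (3*x**2) dx.
Rewriting, the integral becomes 3·∫ 1/u du = 3·log(u).
Substituting back, u = x**3 - 3.

3*log(x**3 - 3) + C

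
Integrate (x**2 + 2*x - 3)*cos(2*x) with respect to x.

Use integration by parts with u = x**2 + 2*x - 3, dv = cos(2*x) dx, so v = sin(2*x)/2.
Apply parts 2 times (tabular method): alternate signs, differentiate u down to 0, integrate dv up.

x**2*sin(2*x)/2 + x*sin(2*x) + x*cos(2*x)/2 - 7*sin(2*x)/4 + cos(2*x)/2 + C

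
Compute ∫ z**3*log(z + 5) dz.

z**4*log(z + 5)/4 - z**4/16 + 5*z**3/12 - 25*z**2/8 + 125*z/4 - 625*log(z + 5)/4 + C

Use integration by parts with u = log(z + 5), dv = z**3 dz.
Then du = 1/(z + 5) dz and v = z**4/4.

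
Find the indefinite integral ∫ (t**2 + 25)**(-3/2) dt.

Substitute t = 5·tan(θ), so dt = 5·sec(θ)^2 dθ and the radical becomes sqrt(t**2 + 25) = 5·sec(θ) by the Pythagorean identity.
Integrate the resulting trig expression in θ, then back-substitute tan(θ) = t/5, sec(θ) = sqrt(t**2 + 25)/5 (absorbing any constant into C).

t/(25*sqrt(t**2 + 25)) + C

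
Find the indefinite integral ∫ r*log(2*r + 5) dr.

Use integration by parts with u = log(2*r + 5), dv = r dr.
Then du = 2/(2*r + 5) dr and v = r**2/2.

r**2*log(2*r + 5)/2 - r**2/4 + 5*r/4 - 25*log(2*r + 5)/8 + C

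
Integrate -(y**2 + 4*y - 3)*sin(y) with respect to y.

Use integration by parts with u = y**2 + 4*y - 3, dv = -sin(y) dy, so v = cos(y).
Apply parts 2 times (tabular method): alternate signs, differentiate u down to 0, integrate dv up.

y**2*cos(y) - 2*y*sin(y) + 4*y*cos(y) - 4*sin(y) - 5*cos(y) + C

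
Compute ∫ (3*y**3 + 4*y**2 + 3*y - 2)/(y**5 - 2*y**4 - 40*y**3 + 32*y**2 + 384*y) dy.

Factor the denominator: y*(y - 6)*(y - 4)*(y + 4)**2.
Partial-fraction decomposition: -951/(6400*(y + 4)) + 71/(160*(y + 4)**2) - 133/(256*(y - 4)) + 101/(150*(y - 6)) - 1/(192*y).
Integrate each term; A/(y−a) gives A·log|y−a|; A/(y−a)² gives −A/(y−a).

-log(y)/192 + 101*log(y - 6)/150 - 133*log(y - 4)/256 - 951*log(y + 4)/6400 - 71/(160*y + 640) + C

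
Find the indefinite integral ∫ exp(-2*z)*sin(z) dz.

-2*exp(-2*z)*sin(z)/5 - exp(-2*z)*cos(z)/5 + C

Let I denote the integral. Integrate by parts with u = sin(z), dv = exp(-2*z) dz, so v = -exp(-2*z)/2: I = -exp(-2*z)*sin(z)/2 + (1/2)·∫ exp(-2*z)*cos(z) dz.
Apply parts again with u = cos(z), dv = exp(-2*z) dz: ∫ exp(-2*z)*cos(z) dz = -exp(-2*z)*cos(z)/2 − (1/2)·I. Substituting back brings back I: I = -exp(-2*z)*sin(z)/2 - exp(-2*z)*cos(z)/4 − (1/4)·I.
Solving for I: (1 + 1/4)·I equals the remaining terms, so I = (4/5)·(-exp(-2*z)*sin(z)/2 - exp(-2*z)*cos(z)/4).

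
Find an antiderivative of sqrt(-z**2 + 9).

Substitute z = 3·sin(θ), so dz = 3·cos(θ) dθ and the radical becomes sqrt(-z**2 + 9) = 3·cos(θ) by the Pythagorean identity.
Integrate the resulting trig expression in θ, then back-substitute θ = asin(z/3), sin(θ) = z/3, cos(θ) = sqrt(-z**2 + 9)/3 (absorbing any constant into C).

z*sqrt(-z**2 + 9)/2 + 9*asin(z/3)/2 + C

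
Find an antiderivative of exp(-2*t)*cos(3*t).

3*exp(-2*t)*sin(3*t)/13 - 2*exp(-2*t)*cos(3*t)/13 + C

Let I denote the integral. Integrate by parts with u = cos(3*t), dv = exp(-2*t) dt, so v = -exp(-2*t)/2: I = -exp(-2*t)*cos(3*t)/2 − (3/2)·∫ exp(-2*t)*sin(3*t) dt.
Apply parts again with u = sin(3*t), dv = exp(-2*t) dt: ∫ exp(-2*t)*sin(3*t) dt = -exp(-2*t)*sin(3*t)/2 + (3/2)·I. Substituting back brings back I: I = 3*exp(-2*t)*sin(3*t)/4 - exp(-2*t)*cos(3*t)/2 − (9/4)·I.
Solving for I: (1 + 9/4)·I equals the remaining terms, so I = (4/13)·(3*exp(-2*t)*sin(3*t)/4 - exp(-2*t)*cos(3*t)/2).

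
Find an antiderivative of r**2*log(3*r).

Use integration by parts with u = log(3*r), dv = r**2 dr.
Then du = 1/r dr and v = r**3/3.

r**3*(log(r) + log(3))/3 - r**3/9 + C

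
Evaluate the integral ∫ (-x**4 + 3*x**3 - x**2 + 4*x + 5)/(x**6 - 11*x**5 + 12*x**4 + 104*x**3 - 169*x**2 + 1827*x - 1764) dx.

Factor the denominator: (x - 7)**2*(x - 1)*(x + 4)*(x**2 + 9).
Partial-fraction decomposition: (47*x - 106)/(1682*(x**2 + 9)) + 19/(605*(x + 4)) + 1/(180*(x - 1)) - 237767/(3663396*(x - 7)) - 347/(957*(x - 7)**2).
Integrate each term; A/(x−a) gives A·log|x−a|; the (Bx+D)/(x²+p²) term gives a log and an atan.

-237767*log(x - 7)/3663396 + log(x - 1)/180 + 19*log(x + 4)/605 + 47*log(x**2 + 9)/3364 - 53*atan(x/3)/2523 + 347/(957*x - 6699) + C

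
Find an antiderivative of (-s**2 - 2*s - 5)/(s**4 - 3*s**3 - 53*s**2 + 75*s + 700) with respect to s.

-17*log(s - 7)/66 + 2*log(s - 5)/9 - 13*log(s + 4)/99 + log(s + 5)/6 + C

Factor the denominator: (s - 7)*(s - 5)*(s + 4)*(s + 5).
Partial-fraction decomposition: 1/(6*(s + 5)) - 13/(99*(s + 4)) + 2/(9*(s - 5)) - 17/(66*(s - 7)).
Integrate each term: A/(s−a) contributes A·log|s−a|.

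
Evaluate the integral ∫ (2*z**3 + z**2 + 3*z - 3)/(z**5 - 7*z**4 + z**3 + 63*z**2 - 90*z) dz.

Factor the denominator: z*(z - 5)*(z - 3)*(z - 2)*(z + 3).
Partial-fraction decomposition: -19/(240*(z + 3)) + 23/(30*(z - 2)) - 23/(12*(z - 3)) + 287/(240*(z - 5)) + 1/(30*z).
Integrate each term: A/(z−a) contributes A·log|z−a|.

log(z)/30 + 287*log(z - 5)/240 - 23*log(z - 3)/12 + 23*log(z - 2)/30 - 19*log(z + 3)/240 + C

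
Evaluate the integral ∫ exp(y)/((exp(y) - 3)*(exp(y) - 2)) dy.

log(exp(y) - 3) - log(exp(y) - 2) + C

Let u = e^y, du = e^y dy.
The integral becomes ∫ du/((u-2)(u-3)); decompose into partial fractions.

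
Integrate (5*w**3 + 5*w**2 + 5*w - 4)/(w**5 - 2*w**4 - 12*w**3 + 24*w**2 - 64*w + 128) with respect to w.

13*log(w - 4)/10 - 11*log(w - 2)/16 - 11*log(w + 4)/40 - 27*log(w**2 + 4)/160 + 3*atan(w/2)/80 + C

Factor the denominator: (w - 4)*(w - 2)*(w + 4)*(w**2 + 4).
Partial-fraction decomposition: -3*(9*w - 2)/(80*(w**2 + 4)) - 11/(40*(w + 4)) - 11/(16*(w - 2)) + 13/(10*(w - 4)).
Integrate each term; A/(w−a) gives A·log|w−a|; the (Bw+D)/(w²+p²) term gives a log and an atan.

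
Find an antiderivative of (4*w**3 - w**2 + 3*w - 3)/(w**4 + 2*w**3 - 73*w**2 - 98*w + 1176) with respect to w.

Factor the denominator: (w - 7)*(w - 4)*(w + 6)*(w + 7).
Partial-fraction decomposition: 1445/(154*(w + 7)) - 921/(130*(w + 6)) - 83/(110*(w - 4)) + 447/(182*(w - 7)).
Integrate each term: A/(w−a) contributes A·log|w−a|.

447*log(w - 7)/182 - 83*log(w - 4)/110 - 921*log(w + 6)/130 + 1445*log(w + 7)/154 + C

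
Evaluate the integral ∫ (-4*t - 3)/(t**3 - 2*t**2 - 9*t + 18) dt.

-5*log(t - 3)/2 + 11*log(t - 2)/5 + 3*log(t + 3)/10 + C

Factor the denominator: (t - 3)*(t - 2)*(t + 3).
Partial-fraction decomposition: 3/(10*(t + 3)) + 11/(5*(t - 2)) - 5/(2*(t - 3)).
Integrate each term: A/(t−a) contributes A·log|t−a|.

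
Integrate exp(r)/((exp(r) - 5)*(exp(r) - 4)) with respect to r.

Let u = e^r, du = e^r dr.
The integral becomes ∫ du/((u-5)(u-4)); decompose into partial fractions.

log(exp(r) - 5) - log(exp(r) - 4) + C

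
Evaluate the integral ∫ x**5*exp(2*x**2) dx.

(2*x**4 - 2*x**2 + 1)*exp(2*x**2)/8 + C

Let u = x², du = 2x dx; rewrite as (1/2)∫ u^2·exp(2u) du.
Now integrate by parts 2 times.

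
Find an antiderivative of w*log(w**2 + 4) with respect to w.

Let u = w**2 + 4, so du = (2*w) dw.
The integral becomes (1/2)·∫ log(u) du; integrate by parts with u′=log(u), dv′=du.

w**2*log(w**2 + 4)/2 - w**2/2 + 2*log(w**2 + 4) + C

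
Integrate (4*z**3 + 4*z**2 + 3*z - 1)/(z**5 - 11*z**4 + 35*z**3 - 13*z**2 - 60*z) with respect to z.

Factor the denominator: z*(z - 5)*(z - 4)*(z - 3)*(z + 1).
Partial-fraction decomposition: -1/(30*(z + 1)) + 19/(3*(z - 3)) - 331/(20*(z - 4)) + 307/(30*(z - 5)) + 1/(60*z).
Integrate each term: A/(z−a) contributes A·log|z−a|.

log(z)/60 + 307*log(z - 5)/30 - 331*log(z - 4)/20 + 19*log(z - 3)/3 - log(z + 1)/30 + C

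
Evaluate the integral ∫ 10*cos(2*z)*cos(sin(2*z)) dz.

Let u = sin(2*z), so du = (2*cos(2*z)) dz.
Rewriting, the integral becomes 5·∫ cos(u) du = 5·sin(u).
Substituting back, u = sin(2*z).

5*sin(sin(2*z)) + C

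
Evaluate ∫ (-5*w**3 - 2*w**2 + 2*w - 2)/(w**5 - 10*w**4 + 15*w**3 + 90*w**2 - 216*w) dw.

log(w)/108 - 571*log(w - 6)/162 + 173*log(w - 4)/28 - 149*log(w - 3)/54 + 109*log(w + 3)/1134 + C

Factor the denominator: w*(w - 6)*(w - 4)*(w - 3)*(w + 3).
Partial-fraction decomposition: 109/(1134*(w + 3)) - 149/(54*(w - 3)) + 173/(28*(w - 4)) - 571/(162*(w - 6)) + 1/(108*w).
Integrate each term: A/(w−a) contributes A·log|w−a|.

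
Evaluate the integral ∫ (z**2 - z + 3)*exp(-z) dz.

Use integration by parts with u = z**2 - z + 3, dv = exp(-z) dz, so v = -exp(-z).
Apply parts 2 times (tabular method): alternate signs, differentiate u down to 0, integrate dv up.

(-z**2 - z - 4)*exp(-z) + C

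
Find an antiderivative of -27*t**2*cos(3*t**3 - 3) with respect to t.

-3*sin(3*t**3 - 3) + C

Let u = 3*t**3 - 3, so du = (9*t**2) dt.
Rewriting, the integral becomes -3·∫ cos(u) du = -3·sin(u).
Substituting back, u = 3*t**3 - 3.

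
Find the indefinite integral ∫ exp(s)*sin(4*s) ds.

exp(s)*sin(4*s)/17 - 4*exp(s)*cos(4*s)/17 + C

Let I denote the integral. Integrate by parts with u = sin(4*s), dv = exp(s) ds, so v = exp(s): I = exp(s)*sin(4*s) − 4·∫ exp(s)*cos(4*s) ds.
Apply parts again with u = cos(4*s), dv = exp(s) ds: ∫ exp(s)*cos(4*s) ds = exp(s)*cos(4*s) + 4·I. Substituting back brings back I: I = exp(s)*sin(4*s) - 4*exp(s)*cos(4*s) − 16·I.
Solving for I: (1 + 16)·I equals the remaining terms, so I = (1/17)·(exp(s)*sin(4*s) - 4*exp(s)*cos(4*s)).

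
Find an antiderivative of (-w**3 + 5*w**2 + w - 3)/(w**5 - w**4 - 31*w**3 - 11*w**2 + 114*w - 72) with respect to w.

-11*log(w - 6)/750 - 3*log(w - 1)/40 - 11*log(w + 3)/24 + 137*log(w + 4)/250 + 1/(50*w - 50) + C

Factor the denominator: (w - 6)*(w - 1)**2*(w + 3)*(w + 4).
Partial-fraction decomposition: 137/(250*(w + 4)) - 11/(24*(w + 3)) - 3/(40*(w - 1)) - 1/(50*(w - 1)**2) - 11/(750*(w - 6)).
Integrate each term; A/(w−a) gives A·log|w−a|; A/(w−a)² gives −A/(w−a).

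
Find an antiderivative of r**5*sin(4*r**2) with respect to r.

-r**4*cos(4*r**2)/8 + r**2*sin(4*r**2)/16 + cos(4*r**2)/64 + C

Let u = r², du = 2r dr; rewrite as (1/2)∫ u^2·sin(4u) du.
Now integrate by parts 2 times.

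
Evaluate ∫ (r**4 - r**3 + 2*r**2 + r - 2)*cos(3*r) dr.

r**4*sin(3*r)/3 - r**3*sin(3*r)/3 + 4*r**3*cos(3*r)/9 + 2*r**2*sin(3*r)/9 - r**2*cos(3*r)/3 + 5*r*sin(3*r)/9 + 4*r*cos(3*r)/27 - 58*sin(3*r)/81 + 5*cos(3*r)/27 + C

Use integration by parts with u = r**4 - r**3 + 2*r**2 + r - 2, dv = cos(3*r) dr, so v = sin(3*r)/3.
Apply parts 4 times (tabular method): alternate signs, differentiate u down to 0, integrate dv up.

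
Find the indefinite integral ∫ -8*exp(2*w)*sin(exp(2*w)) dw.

Let u = exp(2*w), so du = (2*exp(2*w)) dw.
Rewriting, the integral becomes -4·∫ sin(u) du = -4·-cos(u).
Substituting back, u = exp(2*w).

4*cos(exp(2*w)) + C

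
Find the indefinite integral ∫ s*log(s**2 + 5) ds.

s**2*log(s**2 + 5)/2 - s**2/2 + 5*log(s**2 + 5)/2 + C

Let u = s**2 + 5, so du = (2*s) ds.
The integral becomes (1/2)·∫ log(u) du; integrate by parts with u′=log(u), dv′=du.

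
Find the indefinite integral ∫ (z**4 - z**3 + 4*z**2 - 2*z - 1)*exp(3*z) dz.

Use integration by parts with u = z**4 - z**3 + 4*z**2 - 2*z - 1, dv = exp(3*z) dz, so v = exp(3*z)/3.
Apply parts 4 times (tabular method): alternate signs, differentiate u down to 0, integrate dv up.

(27*z**4 - 63*z**3 + 171*z**2 - 168*z + 29)*exp(3*z)/81 + C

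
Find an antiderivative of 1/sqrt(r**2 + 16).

log(r + sqrt(r**2 + 16)) + C

Substitute r = 4·tan(θ), so dr = 4·sec(θ)^2 dθ and the radical becomes sqrt(r**2 + 16) = 4·sec(θ) by the Pythagorean identity.
Integrate the resulting trig expression in θ, then back-substitute tan(θ) = r/4, sec(θ) = sqrt(r**2 + 16)/4 (absorbing any constant into C).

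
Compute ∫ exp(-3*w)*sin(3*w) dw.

Let I denote the integral. Integrate by parts with u = sin(3*w), dv = exp(-3*w) dw, so v = -exp(-3*w)/3: I = -exp(-3*w)*sin(3*w)/3 + ∫ exp(-3*w)*cos(3*w) dw.
Apply parts again with u = cos(3*w), dv = exp(-3*w) dw: ∫ exp(-3*w)*cos(3*w) dw = -exp(-3*w)*cos(3*w)/3 − I. Substituting back brings back I: I = -exp(-3*w)*sin(3*w)/3 - exp(-3*w)*cos(3*w)/3 − I.
Solving for I: (1 + 1)·I equals the remaining terms, so I = (1/2)·(-exp(-3*w)*sin(3*w)/3 - exp(-3*w)*cos(3*w)/3).

-exp(-3*w)*sin(3*w)/6 - exp(-3*w)*cos(3*w)/6 + C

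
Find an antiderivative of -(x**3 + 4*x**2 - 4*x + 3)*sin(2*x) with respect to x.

x**3*cos(2*x)/2 - 3*x**2*sin(2*x)/4 + 2*x**2*cos(2*x) - 2*x*sin(2*x) - 11*x*cos(2*x)/4 + 11*sin(2*x)/8 + cos(2*x)/2 + C

Use integration by parts with u = x**3 + 4*x**2 - 4*x + 3, dv = -sin(2*x) dx, so v = cos(2*x)/2.
Apply parts 3 times (tabular method): alternate signs, differentiate u down to 0, integrate dv up.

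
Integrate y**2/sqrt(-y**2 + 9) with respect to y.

Substitute y = 3·sin(θ), so dy = 3·cos(θ) dθ and the radical becomes sqrt(-y**2 + 9) = 3·cos(θ) by the Pythagorean identity.
Integrate the resulting trig expression in θ, then back-substitute θ = asin(y/3), sin(θ) = y/3, cos(θ) = sqrt(-y**2 + 9)/3 (absorbing any constant into C).

-y*sqrt(-y**2 + 9)/2 + 9*asin(y/3)/2 + C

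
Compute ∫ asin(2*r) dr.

r*asin(2*r) + sqrt(-4*r**2 + 1)/2 + C

Use integration by parts with u = arcsin(2*r), dv = dr.
Then du = 2/sqrt(-4*r**2 + 1) dr.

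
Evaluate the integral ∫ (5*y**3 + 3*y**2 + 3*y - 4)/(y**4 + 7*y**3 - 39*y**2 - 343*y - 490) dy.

Factor the denominator: (y - 7)*(y + 2)*(y + 5)*(y + 7).
Partial-fraction decomposition: 1593/(140*(y + 7)) - 569/(72*(y + 5)) + 38/(135*(y + 2)) + 1879/(1512*(y - 7)).
Integrate each term: A/(y−a) contributes A·log|y−a|.

1879*log(y - 7)/1512 + 38*log(y + 2)/135 - 569*log(y + 5)/72 + 1593*log(y + 7)/140 + C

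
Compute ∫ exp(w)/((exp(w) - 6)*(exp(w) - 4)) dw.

Let u = e^w, du = e^w dw.
The integral becomes ∫ du/((u-6)(u-4)); decompose into partial fractions.

log(exp(w) - 6)/2 - log(exp(w) - 4)/2 + C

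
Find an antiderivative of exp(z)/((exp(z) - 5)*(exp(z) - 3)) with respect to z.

Let u = e^z, du = e^z dz.
The integral becomes ∫ du/((u-5)(u-3)); decompose into partial fractions.

log(exp(z) - 5)/2 - log(exp(z) - 3)/2 + C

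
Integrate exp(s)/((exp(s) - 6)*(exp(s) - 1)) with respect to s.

Let u = e^s, du = e^s ds.
The integral becomes ∫ du/((u-6)(u-1)); decompose into partial fractions.

log(exp(s) - 6)/5 - log(exp(s) - 1)/5 + C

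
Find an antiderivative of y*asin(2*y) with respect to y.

Use integration by parts with u = arcsin(2*y), dv = y dy.
Then du = 2/sqrt(-4*y**2 + 1) dy.

y**2*asin(2*y)/2 + y*sqrt(-4*y**2 + 1)/8 - asin(2*y)/16 + C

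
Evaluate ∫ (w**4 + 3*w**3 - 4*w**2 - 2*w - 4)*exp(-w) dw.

(-w**4 - 7*w**3 - 17*w**2 - 32*w - 28)*exp(-w) + C

Use integration by parts with u = w**4 + 3*w**3 - 4*w**2 - 2*w - 4, dv = exp(-w) dw, so v = -exp(-w).
Apply parts 4 times (tabular method): alternate signs, differentiate u down to 0, integrate dv up.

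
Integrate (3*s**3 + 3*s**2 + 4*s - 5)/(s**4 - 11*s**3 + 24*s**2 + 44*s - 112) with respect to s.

Factor the denominator: (s - 7)*(s - 4)*(s - 2)*(s + 2).
Partial-fraction decomposition: 25/(216*(s + 2)) + 39/(40*(s - 2)) - 251/(36*(s - 4)) + 1199/(135*(s - 7)).
Integrate each term: A/(s−a) contributes A·log|s−a|.

1199*log(s - 7)/135 - 251*log(s - 4)/36 + 39*log(s - 2)/40 + 25*log(s + 2)/216 + C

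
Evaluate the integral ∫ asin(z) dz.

z*asin(z) + sqrt(-z**2 + 1) + C

Use integration by parts with u = arcsin(z), dv = dz.
Then du = 1/sqrt(-z**2 + 1) dz.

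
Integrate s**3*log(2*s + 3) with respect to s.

Use integration by parts with u = log(2*s + 3), dv = s**3 ds.
Then du = 2/(2*s + 3) ds and v = s**4/4.

s**4*log(2*s + 3)/4 - s**4/16 + s**3/8 - 9*s**2/32 + 27*s/32 - 81*log(2*s + 3)/64 + C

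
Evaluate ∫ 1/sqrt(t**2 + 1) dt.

Substitute t = tan(θ), so dt = sec(θ)^2 dθ and the radical becomes sqrt(t**2 + 1) = sec(θ) by the Pythagorean identity.
Integrate the resulting trig expression in θ, then back-substitute tan(θ) = t, sec(θ) = sqrt(t**2 + 1) (absorbing any constant into C).

log(t + sqrt(t**2 + 1)) + C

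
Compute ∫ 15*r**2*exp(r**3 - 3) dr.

5*exp(r**3 - 3) + C

Let u = r**3 - 3, so du = (3*r**2) dr.
Rewriting, the integral becomes 5·∫ e^u du = 5·e^u.
Substituting back, u = r**3 - 3.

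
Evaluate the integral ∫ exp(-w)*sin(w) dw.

Let I denote the integral. Integrate by parts with u = sin(w), dv = exp(-w) dw, so v = -exp(-w): I = -exp(-w)*sin(w) + ∫ exp(-w)*cos(w) dw.
Apply parts again with u = cos(w), dv = exp(-w) dw: ∫ exp(-w)*cos(w) dw = -exp(-w)*cos(w) − I. Substituting back brings back I: I = -exp(-w)*sin(w) - exp(-w)*cos(w) − I.
Solving for I: (1 + 1)·I equals the remaining terms, so I = (1/2)·(-exp(-w)*sin(w) - exp(-w)*cos(w)).

-exp(-w)*sin(w)/2 - exp(-w)*cos(w)/2 + C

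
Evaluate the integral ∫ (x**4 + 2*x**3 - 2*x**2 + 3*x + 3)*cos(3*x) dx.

x**4*sin(3*x)/3 + 2*x**3*sin(3*x)/3 + 4*x**3*cos(3*x)/9 - 10*x**2*sin(3*x)/9 + 2*x**2*cos(3*x)/3 + 5*x*sin(3*x)/9 - 20*x*cos(3*x)/27 + 101*sin(3*x)/81 + 5*cos(3*x)/27 + C

Use integration by parts with u = x**4 + 2*x**3 - 2*x**2 + 3*x + 3, dv = cos(3*x) dx, so v = sin(3*x)/3.
Apply parts 4 times (tabular method): alternate signs, differentiate u down to 0, integrate dv up.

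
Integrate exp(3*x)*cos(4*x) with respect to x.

4*exp(3*x)*sin(4*x)/25 + 3*exp(3*x)*cos(4*x)/25 + C

Let I denote the integral. Integrate by parts with u = cos(4*x), dv = exp(3*x) dx, so v = exp(3*x)/3: I = exp(3*x)*cos(4*x)/3 + (4/3)·∫ exp(3*x)*sin(4*x) dx.
Apply parts again with u = sin(4*x), dv = exp(3*x) dx: ∫ exp(3*x)*sin(4*x) dx = exp(3*x)*sin(4*x)/3 − (4/3)·I. Substituting back brings back I: I = 4*exp(3*x)*sin(4*x)/9 + exp(3*x)*cos(4*x)/3 − (16/9)·I.
Solving for I: (1 + 16/9)·I equals the remaining terms, so I = (9/25)·(4*exp(3*x)*sin(4*x)/9 + exp(3*x)*cos(4*x)/3).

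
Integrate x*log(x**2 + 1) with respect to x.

x**2*log(x**2 + 1)/2 - x**2/2 + log(x**2 + 1)/2 + C

Let u = x**2 + 1, so du = (2*x) dx.
The integral becomes (1/2)·∫ log(u) du; integrate by parts with u′=log(u), dv′=du.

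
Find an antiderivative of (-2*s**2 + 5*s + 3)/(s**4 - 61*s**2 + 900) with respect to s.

-13*log(s - 6)/44 + log(s - 5)/5 - 36*log(s + 5)/55 + 3*log(s + 6)/4 + C

Factor the denominator: (s - 6)*(s - 5)*(s + 5)*(s + 6).
Partial-fraction decomposition: 3/(4*(s + 6)) - 36/(55*(s + 5)) + 1/(5*(s - 5)) - 13/(44*(s - 6)).
Integrate each term: A/(s−a) contributes A·log|s−a|.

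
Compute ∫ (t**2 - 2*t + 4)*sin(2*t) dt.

-t**2*cos(2*t)/2 + t*sin(2*t)/2 + t*cos(2*t) - sin(2*t)/2 - 7*cos(2*t)/4 + C

Use integration by parts with u = t**2 - 2*t + 4, dv = sin(2*t) dt, so v = -cos(2*t)/2.
Apply parts 2 times (tabular method): alternate signs, differentiate u down to 0, integrate dv up.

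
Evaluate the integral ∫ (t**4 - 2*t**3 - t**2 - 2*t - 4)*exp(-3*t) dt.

(-27*t**4 + 18*t**3 + 45*t**2 + 84*t + 136)*exp(-3*t)/81 + C

Use integration by parts with u = t**4 - 2*t**3 - t**2 - 2*t - 4, dv = exp(-3*t) dt, so v = -exp(-3*t)/3.
Apply parts 4 times (tabular method): alternate signs, differentiate u down to 0, integrate dv up.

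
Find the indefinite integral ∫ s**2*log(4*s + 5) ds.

s**3*log(4*s + 5)/3 - s**3/9 + 5*s**2/24 - 25*s/48 + 125*log(4*s + 5)/192 + C

Use integration by parts with u = log(4*s + 5), dv = s**2 ds.
Then du = 4/(4*s + 5) ds and v = s**3/3.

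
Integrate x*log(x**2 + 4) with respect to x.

x**2*log(x**2 + 4)/2 - x**2/2 + 2*log(x**2 + 4) + C

Let u = x**2 + 4, so du = (2*x) dx.
The integral becomes (1/2)·∫ log(u) du; integrate by parts with u′=log(u), dv′=du.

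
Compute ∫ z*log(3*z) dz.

z**2*(log(z) + log(3))/2 - z**2/4 + C

Use integration by parts with u = log(3*z), dv = z dz.
Then du = 1/z dz and v = z**2/2.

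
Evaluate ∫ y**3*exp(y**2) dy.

Let u = y², du = 2y dy; rewrite as (1/2)∫ u^1·exp(1u) du.
Now integrate by parts 1 time.

(y**2 - 1)*exp(y**2)/2 + C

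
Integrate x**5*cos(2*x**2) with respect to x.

Let u = x², du = 2x dx; rewrite as (1/2)∫ u^2·cos(2u) du.
Now integrate by parts 2 times.

x**4*sin(2*x**2)/4 + x**2*cos(2*x**2)/4 - sin(2*x**2)/8 + C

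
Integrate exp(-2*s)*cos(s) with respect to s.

exp(-2*s)*sin(s)/5 - 2*exp(-2*s)*cos(s)/5 + C

Let I denote the integral. Integrate by parts with u = cos(s), dv = exp(-2*s) ds, so v = -exp(-2*s)/2: I = -exp(-2*s)*cos(s)/2 − (1/2)·∫ exp(-2*s)*sin(s) ds.
Apply parts again with u = sin(s), dv = exp(-2*s) ds: ∫ exp(-2*s)*sin(s) ds = -exp(-2*s)*sin(s)/2 + (1/2)·I. Substituting back brings back I: I = exp(-2*s)*sin(s)/4 - exp(-2*s)*cos(s)/2 − (1/4)·I.
Solving for I: (1 + 1/4)·I equals the remaining terms, so I = (4/5)·(exp(-2*s)*sin(s)/4 - exp(-2*s)*cos(s)/2).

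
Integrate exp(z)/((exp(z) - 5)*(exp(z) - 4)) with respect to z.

Let u = e^z, du = e^z dz.
The integral becomes ∫ du/((u-4)(u-5)); decompose into partial fractions.

log(exp(z) - 5) - log(exp(z) - 4) + C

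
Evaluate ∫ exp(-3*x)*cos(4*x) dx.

4*exp(-3*x)*sin(4*x)/25 - 3*exp(-3*x)*cos(4*x)/25 + C

Let I denote the integral. Integrate by parts with u = cos(4*x), dv = exp(-3*x) dx, so v = -exp(-3*x)/3: I = -exp(-3*x)*cos(4*x)/3 − (4/3)·∫ exp(-3*x)*sin(4*x) dx.
Apply parts again with u = sin(4*x), dv = exp(-3*x) dx: ∫ exp(-3*x)*sin(4*x) dx = -exp(-3*x)*sin(4*x)/3 + (4/3)·I. Substituting back brings back I: I = 4*exp(-3*x)*sin(4*x)/9 - exp(-3*x)*cos(4*x)/3 − (16/9)·I.
Solving for I: (1 + 16/9)·I equals the remaining terms, so I = (9/25)·(4*exp(-3*x)*sin(4*x)/9 - exp(-3*x)*cos(4*x)/3).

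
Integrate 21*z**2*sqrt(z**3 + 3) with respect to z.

Let u = z**3 + 3, so du = (3*z**2) dz.
Rewriting, the integral becomes 7·∫ √u du = 7·(2/3)u^(3/2).
Substituting back, u = z**3 + 3.

14*(z**3 + 3)**(3/2)/3 + C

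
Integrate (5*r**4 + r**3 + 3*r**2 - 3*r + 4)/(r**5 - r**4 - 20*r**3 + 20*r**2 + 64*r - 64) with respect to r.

173*log(r - 4)/36 - 49*log(r - 2)/24 + 2*log(r - 1)/9 - 47*log(r + 2)/72 + 8*log(r + 4)/3 + C

Factor the denominator: (r - 4)*(r - 2)*(r - 1)*(r + 2)*(r + 4).
Partial-fraction decomposition: 8/(3*(r + 4)) - 47/(72*(r + 2)) + 2/(9*(r - 1)) - 49/(24*(r - 2)) + 173/(36*(r - 4)).
Integrate each term: A/(r−a) contributes A·log|r−a|.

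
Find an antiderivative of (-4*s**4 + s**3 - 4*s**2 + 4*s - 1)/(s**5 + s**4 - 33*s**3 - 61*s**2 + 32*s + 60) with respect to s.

-727*log(s - 6)/440 + log(s - 1)/45 - log(s + 1)/4 + 97*log(s + 2)/72 - 1373*log(s + 5)/396 + C

Factor the denominator: (s - 6)*(s - 1)*(s + 1)*(s + 2)*(s + 5).
Partial-fraction decomposition: -1373/(396*(s + 5)) + 97/(72*(s + 2)) - 1/(4*(s + 1)) + 1/(45*(s - 1)) - 727/(440*(s - 6)).
Integrate each term: A/(s−a) contributes A·log|s−a|.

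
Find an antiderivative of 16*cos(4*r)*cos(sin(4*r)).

4*sin(sin(4*r)) + C

Let u = sin(4*r), so du = (4*cos(4*r)) dr.
Rewriting, the integral becomes 4·∫ cos(u) du = 4·sin(u).
Substituting back, u = sin(4*r).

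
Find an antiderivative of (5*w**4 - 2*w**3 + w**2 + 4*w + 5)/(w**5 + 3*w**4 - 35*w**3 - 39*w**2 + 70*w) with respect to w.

Factor the denominator: w*(w - 5)*(w - 1)*(w + 2)*(w + 7).
Partial-fraction decomposition: 4239/(1120*(w + 7)) - 97/(210*(w + 2)) - 13/(96*(w - 1)) + 195/(112*(w - 5)) + 1/(14*w).
Integrate each term: A/(w−a) contributes A·log|w−a|.

log(w)/14 + 195*log(w - 5)/112 - 13*log(w - 1)/96 - 97*log(w + 2)/210 + 4239*log(w + 7)/1120 + C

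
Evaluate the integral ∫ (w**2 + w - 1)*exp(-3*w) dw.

(-9*w**2 - 15*w + 4)*exp(-3*w)/27 + C

Use integration by parts with u = w**2 + w - 1, dv = exp(-3*w) dw, so v = -exp(-3*w)/3.
Apply parts 2 times (tabular method): alternate signs, differentiate u down to 0, integrate dv up.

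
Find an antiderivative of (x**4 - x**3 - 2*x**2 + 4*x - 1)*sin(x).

Use integration by parts with u = x**4 - x**3 - 2*x**2 + 4*x - 1, dv = sin(x) dx, so v = -cos(x).
Apply parts 4 times (tabular method): alternate signs, differentiate u down to 0, integrate dv up.

-x**4*cos(x) + 4*x**3*sin(x) + x**3*cos(x) - 3*x**2*sin(x) + 14*x**2*cos(x) - 28*x*sin(x) - 10*x*cos(x) + 10*sin(x) - 27*cos(x) + C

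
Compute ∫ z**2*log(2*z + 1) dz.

z**3*log(2*z + 1)/3 - z**3/9 + z**2/12 - z/12 + log(2*z + 1)/24 + C

Use integration by parts with u = log(2*z + 1), dv = z**2 dz.
Then du = 2/(2*z + 1) dz and v = z**3/3.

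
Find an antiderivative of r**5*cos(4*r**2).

r**4*sin(4*r**2)/8 + r**2*cos(4*r**2)/16 - sin(4*r**2)/64 + C

Let u = r², du = 2r dr; rewrite as (1/2)∫ u^2·cos(4u) du.
Now integrate by parts 2 times.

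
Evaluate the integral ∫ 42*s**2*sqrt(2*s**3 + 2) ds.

Let u = 2*s**3 + 2, so du = (6*s**2) ds.
Rewriting, the integral becomes 7·∫ √u du = 7·(2/3)u^(3/2).
Substituting back, u = 2*s**3 + 2.

14*(2*s**3 + 2)**(3/2)/3 + C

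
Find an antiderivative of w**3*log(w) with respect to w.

Use integration by parts with u = log(w), dv = w**3 dw.
Then du = 1/w dw and v = w**4/4.

w**4*log(w)/4 - w**4/16 + C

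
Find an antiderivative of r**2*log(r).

r**3*log(r)/3 - r**3/9 + C

Use integration by parts with u = log(r), dv = r**2 dr.
Then du = 1/r dr and v = r**3/3.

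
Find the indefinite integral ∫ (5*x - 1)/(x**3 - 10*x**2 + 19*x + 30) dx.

Factor the denominator: (x - 6)*(x - 5)*(x + 1).
Partial-fraction decomposition: -1/(7*(x + 1)) - 4/(x - 5) + 29/(7*(x - 6)).
Integrate each term: A/(x−a) contributes A·log|x−a|.

29*log(x - 6)/7 - 4*log(x - 5) - log(x + 1)/7 + C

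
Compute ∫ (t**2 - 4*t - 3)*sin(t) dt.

Use integration by parts with u = t**2 - 4*t - 3, dv = sin(t) dt, so v = -cos(t).
Apply parts 2 times (tabular method): alternate signs, differentiate u down to 0, integrate dv up.

-t**2*cos(t) + 2*t*sin(t) + 4*t*cos(t) - 4*sin(t) + 5*cos(t) + C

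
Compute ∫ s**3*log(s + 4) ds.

Use integration by parts with u = log(s + 4), dv = s**3 ds.
Then du = 1/(s + 4) ds and v = s**4/4.

s**4*log(s + 4)/4 - s**4/16 + s**3/3 - 2*s**2 + 16*s - 64*log(s + 4) + C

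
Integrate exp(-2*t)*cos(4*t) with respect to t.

Let I denote the integral. Integrate by parts with u = cos(4*t), dv = exp(-2*t) dt, so v = -exp(-2*t)/2: I = -exp(-2*t)*cos(4*t)/2 − 2·∫ exp(-2*t)*sin(4*t) dt.
Apply parts again with u = sin(4*t), dv = exp(-2*t) dt: ∫ exp(-2*t)*sin(4*t) dt = -exp(-2*t)*sin(4*t)/2 + 2·I. Substituting back brings back I: I = exp(-2*t)*sin(4*t) - exp(-2*t)*cos(4*t)/2 − 4·I.
Solving for I: (1 + 4)·I equals the remaining terms, so I = (1/5)·(exp(-2*t)*sin(4*t) - exp(-2*t)*cos(4*t)/2).

exp(-2*t)*sin(4*t)/5 - exp(-2*t)*cos(4*t)/10 + C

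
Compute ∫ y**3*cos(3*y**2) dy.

Let u = y², du = 2y dy; rewrite as (1/2)∫ u^1·cos(3u) du.
Now integrate by parts 1 time.

y**2*sin(3*y**2)/6 + cos(3*y**2)/18 + C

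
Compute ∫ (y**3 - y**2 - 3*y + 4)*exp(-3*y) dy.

(-y**3 + 3*y - 3)*exp(-3*y)/3 + C

Use integration by parts with u = y**3 - y**2 - 3*y + 4, dv = exp(-3*y) dy, so v = -exp(-3*y)/3.
Apply parts 3 times (tabular method): alternate signs, differentiate u down to 0, integrate dv up.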